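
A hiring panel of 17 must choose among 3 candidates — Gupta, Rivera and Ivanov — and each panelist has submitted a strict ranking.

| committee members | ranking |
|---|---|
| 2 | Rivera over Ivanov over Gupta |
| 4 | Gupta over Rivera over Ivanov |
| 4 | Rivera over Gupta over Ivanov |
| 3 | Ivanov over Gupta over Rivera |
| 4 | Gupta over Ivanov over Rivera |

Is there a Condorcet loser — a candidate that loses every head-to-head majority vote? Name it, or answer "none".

Ivanov

Pairwise majorities:
Gupta vs Rivera: Gupta wins 11–6.
Gupta vs Ivanov: Gupta wins 12–5.
Rivera vs Ivanov: 10 to 7, Rivera.
Only Ivanov has no wins; Ivanov is the Condorcet loser.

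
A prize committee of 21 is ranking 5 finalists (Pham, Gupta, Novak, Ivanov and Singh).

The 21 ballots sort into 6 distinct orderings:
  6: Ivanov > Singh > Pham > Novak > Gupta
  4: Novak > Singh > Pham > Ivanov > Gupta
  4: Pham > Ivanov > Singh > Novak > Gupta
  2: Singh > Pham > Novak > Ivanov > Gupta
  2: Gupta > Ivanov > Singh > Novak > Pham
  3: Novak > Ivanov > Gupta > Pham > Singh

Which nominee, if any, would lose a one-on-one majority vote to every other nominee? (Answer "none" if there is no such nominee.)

Pairwise majorities:
Pham vs Gupta: Pham wins 16–5.
Pham–Novak: Pham 12–9.
Pham vs Ivanov: 10 to 11, Ivanov.
Pham vs Singh: Singh, 14–7.
Gupta vs Novak: Novak wins 19–2.
Gupta vs Ivanov: Ivanov wins 19–2.
Gupta vs Singh: Gupta is ranked higher on 2+3 = 5 ballots, Singh on 16. Singh wins 16–5.
Novak vs Ivanov: Ivanov, 12–9.
Novak vs Singh: Novak is ranked higher on 4+3 = 7 ballots, Singh on 14. Singh wins 14–7.
Ivanov–Singh: Ivanov 15–6.
Only Gupta has no wins; Gupta is the Condorcet loser.

Gupta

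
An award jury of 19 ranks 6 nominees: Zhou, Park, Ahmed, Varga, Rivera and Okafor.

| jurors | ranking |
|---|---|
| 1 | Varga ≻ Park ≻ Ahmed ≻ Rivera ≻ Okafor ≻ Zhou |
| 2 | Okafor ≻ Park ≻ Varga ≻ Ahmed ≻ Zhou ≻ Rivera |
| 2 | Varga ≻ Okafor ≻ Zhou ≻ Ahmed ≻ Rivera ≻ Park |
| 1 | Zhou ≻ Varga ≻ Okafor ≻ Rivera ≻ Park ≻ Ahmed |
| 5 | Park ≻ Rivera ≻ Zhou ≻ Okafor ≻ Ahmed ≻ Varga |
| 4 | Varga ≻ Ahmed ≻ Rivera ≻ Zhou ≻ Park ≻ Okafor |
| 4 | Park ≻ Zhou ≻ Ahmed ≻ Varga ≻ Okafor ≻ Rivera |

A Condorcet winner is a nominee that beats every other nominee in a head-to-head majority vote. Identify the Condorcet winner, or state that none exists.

Park

Check each pair by majority over 19 ballots:
Zhou–Park: Park 12–7.
Zhou vs Ahmed: Zhou wins 12–7.
Zhou vs Varga: Zhou wins 10–9.
Zhou–Rivera: Rivera 10–9.
Zhou vs Okafor: Zhou wins 14–5.
Park vs Ahmed: Park wins 13–6.
Park–Varga: Park 11–8.
Park vs Rivera: Park wins 12–7.
Park vs Okafor: Park wins 14–5.
Ahmed–Varga: Varga 10–9.
Ahmed–Rivera: Ahmed 13–6.
Ahmed vs Okafor: Okafor wins 10–9.
Varga–Rivera: Varga 14–5.
Varga vs Okafor: Varga, 12–7.
Rivera–Okafor: Rivera 10–9.
Park beats each of Zhou, Ahmed, Varga, Rivera, Okafor — Park is the Condorcet winner.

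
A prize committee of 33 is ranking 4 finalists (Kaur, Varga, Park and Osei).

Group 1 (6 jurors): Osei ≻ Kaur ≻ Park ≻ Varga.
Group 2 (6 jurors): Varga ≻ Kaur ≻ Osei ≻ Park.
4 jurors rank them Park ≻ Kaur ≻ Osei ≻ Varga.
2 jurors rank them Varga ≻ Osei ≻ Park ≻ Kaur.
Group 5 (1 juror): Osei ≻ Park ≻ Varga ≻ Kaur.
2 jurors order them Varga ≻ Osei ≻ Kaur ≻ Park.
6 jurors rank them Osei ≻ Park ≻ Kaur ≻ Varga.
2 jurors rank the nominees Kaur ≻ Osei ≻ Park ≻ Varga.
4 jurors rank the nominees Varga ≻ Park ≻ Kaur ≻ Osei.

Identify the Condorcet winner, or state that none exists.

Osei

Check each pair by majority over 33 ballots:
Kaur vs Varga: Kaur preferred on 6+4+6+2 = 18 ballots; Kaur wins 18–15.
Kaur vs Park: 6+6+2+2 = 16 for Kaur, 17 for Park — Park by 17–16.
Kaur vs Osei: 6+4+2+4 = 16 for Kaur, 17 for Osei — Osei by 17–16.
Varga vs Park: 14 to 19, Park.
Varga vs Osei: 14 to 19, Osei.
Park vs Osei: Park preferred on 4+4 = 8 ballots; Osei wins 25–8.
Osei beats each of Kaur, Varga, Park — Osei is the Condorcet winner.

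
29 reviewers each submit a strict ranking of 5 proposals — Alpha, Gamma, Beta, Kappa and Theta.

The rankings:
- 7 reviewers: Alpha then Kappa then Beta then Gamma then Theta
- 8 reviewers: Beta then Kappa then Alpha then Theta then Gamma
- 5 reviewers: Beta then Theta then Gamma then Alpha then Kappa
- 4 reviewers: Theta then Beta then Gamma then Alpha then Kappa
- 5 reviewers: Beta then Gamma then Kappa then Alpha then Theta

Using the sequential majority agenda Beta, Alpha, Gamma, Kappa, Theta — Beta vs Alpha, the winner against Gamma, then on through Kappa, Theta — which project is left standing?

Beta

Round 1: Beta vs Alpha — 22–7, Beta advances.
Round 2: Beta vs Gamma — 29–0, Beta advances.
Round 3: Beta vs Kappa — 22–7, Beta advances.
Round 4: Beta vs Theta — 25–4, Beta advances.
Beta survives the agenda.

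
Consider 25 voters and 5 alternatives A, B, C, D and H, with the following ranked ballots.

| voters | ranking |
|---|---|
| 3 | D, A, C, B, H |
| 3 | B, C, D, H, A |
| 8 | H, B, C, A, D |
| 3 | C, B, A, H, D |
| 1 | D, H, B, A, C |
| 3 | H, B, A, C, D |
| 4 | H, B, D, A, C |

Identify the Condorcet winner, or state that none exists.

H

Check each pair by majority over 25 ballots:
A vs B: A preferred on 3 ballots; B wins 22–3.
A–C: C 14–11.
A–D: A 14–11.
A vs H: A preferred on 3+3 = 6 ballots; H wins 19–6.
B vs C: B, 19–6.
B vs D: B preferred on 3+8+3+3+4 = 21 ballots; B wins 21–4.
B vs H: B is ranked higher on 3+3+3 = 9 ballots, H on 16. H wins 16–9.
C–D: C 17–8.
C vs H: H, 16–9.
D vs H: 7 to 18, H.
H defeats every rival head-to-head and is the Condorcet winner.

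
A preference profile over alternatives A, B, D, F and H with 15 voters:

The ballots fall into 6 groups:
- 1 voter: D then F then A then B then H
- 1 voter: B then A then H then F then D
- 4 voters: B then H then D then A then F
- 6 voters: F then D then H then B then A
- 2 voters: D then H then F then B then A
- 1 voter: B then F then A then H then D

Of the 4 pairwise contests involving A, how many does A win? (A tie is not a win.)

A against each rival (15 voters):
A vs B: B wins 14–1.
A–D: D 13–2.
A vs F: 5 to 10, F.
A–H: H 12–3.
A beats no one; loses to B, D, F, H — 0 pairwise wins.

0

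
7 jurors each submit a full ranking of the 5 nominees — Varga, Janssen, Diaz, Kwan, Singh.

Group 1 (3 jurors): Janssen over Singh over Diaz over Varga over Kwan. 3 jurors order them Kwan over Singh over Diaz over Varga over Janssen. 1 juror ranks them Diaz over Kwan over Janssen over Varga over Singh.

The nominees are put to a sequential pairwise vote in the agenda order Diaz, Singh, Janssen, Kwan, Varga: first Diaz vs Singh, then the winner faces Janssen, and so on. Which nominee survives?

Kwan

Round 1: Diaz vs Singh — 1–6, Singh advances.
Round 2: Singh vs Janssen — 3–4, Janssen advances.
Round 3: Janssen vs Kwan — 3–4, Kwan advances.
Round 4: Kwan vs Varga — 4–3, Kwan advances.
The agenda winner is Kwan.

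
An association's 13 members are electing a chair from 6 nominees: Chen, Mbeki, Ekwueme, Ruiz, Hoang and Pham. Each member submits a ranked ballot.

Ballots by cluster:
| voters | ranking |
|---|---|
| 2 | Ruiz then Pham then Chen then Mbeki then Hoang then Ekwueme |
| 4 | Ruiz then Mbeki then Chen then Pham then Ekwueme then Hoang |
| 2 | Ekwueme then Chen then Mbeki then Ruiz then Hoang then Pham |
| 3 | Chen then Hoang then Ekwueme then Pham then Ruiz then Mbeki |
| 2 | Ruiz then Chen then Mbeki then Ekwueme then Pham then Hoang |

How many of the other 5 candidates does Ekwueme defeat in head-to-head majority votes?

2

Ekwueme against each rival (13 voters):
Ekwueme vs Chen: Chen wins 11–2.
Ekwueme vs Mbeki: Ekwueme is ranked higher on 2+3 = 5 ballots, Mbeki on 8. Mbeki wins 8–5.
Ekwueme–Ruiz: Ruiz 8–5.
Ekwueme–Hoang: Ekwueme 8–5.
Ekwueme vs Pham: Ekwueme wins 7–6.
Ekwueme beats Hoang, Pham; loses to Chen, Mbeki, Ruiz — 2 pairwise wins.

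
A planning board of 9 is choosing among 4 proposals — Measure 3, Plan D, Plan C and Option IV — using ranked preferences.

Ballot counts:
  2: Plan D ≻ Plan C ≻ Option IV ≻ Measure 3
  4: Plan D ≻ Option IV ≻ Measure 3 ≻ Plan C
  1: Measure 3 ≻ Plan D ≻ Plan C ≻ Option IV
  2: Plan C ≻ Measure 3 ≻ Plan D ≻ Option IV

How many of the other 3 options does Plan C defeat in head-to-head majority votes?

Plan C against each rival (9 council members):
Plan C vs Measure 3: Measure 3, 5–4.
Plan C vs Plan D: Plan D, 7–2.
Plan C vs Option IV: Plan C is ranked higher on 2+1+2 = 5 ballots, Option IV on 4. Plan C wins 5–4.
Plan C beats Option IV; loses to Measure 3, Plan D — 1 pairwise win.

1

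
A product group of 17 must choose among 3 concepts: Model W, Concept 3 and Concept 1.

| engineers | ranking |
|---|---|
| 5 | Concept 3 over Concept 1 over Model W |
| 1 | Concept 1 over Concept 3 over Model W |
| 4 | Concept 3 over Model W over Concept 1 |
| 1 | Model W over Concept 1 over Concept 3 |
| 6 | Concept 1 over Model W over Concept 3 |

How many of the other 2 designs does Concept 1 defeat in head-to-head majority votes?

Concept 1 against each rival (17 engineers):
Concept 1 vs Model W: Concept 1 is ranked higher on 5+1+6 = 12 ballots, Model W on 5. Concept 1 wins 12–5.
Concept 1 vs Concept 3: 1+1+6 = 8 for Concept 1, 9 for Concept 3 — Concept 3 by 9–8.
Concept 1 beats Model W; loses to Concept 3 — 1 pairwise win.

1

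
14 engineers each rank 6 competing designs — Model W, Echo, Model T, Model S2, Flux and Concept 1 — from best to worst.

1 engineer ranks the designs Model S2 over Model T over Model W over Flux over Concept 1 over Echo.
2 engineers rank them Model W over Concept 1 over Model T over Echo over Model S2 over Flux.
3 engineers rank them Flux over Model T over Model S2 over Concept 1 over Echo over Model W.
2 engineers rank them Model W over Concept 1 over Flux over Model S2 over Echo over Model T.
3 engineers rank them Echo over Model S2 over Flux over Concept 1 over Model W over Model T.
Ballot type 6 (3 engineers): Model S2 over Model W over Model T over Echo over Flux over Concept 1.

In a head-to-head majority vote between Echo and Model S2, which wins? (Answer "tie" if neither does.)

Ballots ranking Echo above Model S2: 2 + 3 = 5.
Ballots ranking Model S2 above Echo: 14 − 5 = 9.
Model S2 wins the head-to-head 9–5.

Model S2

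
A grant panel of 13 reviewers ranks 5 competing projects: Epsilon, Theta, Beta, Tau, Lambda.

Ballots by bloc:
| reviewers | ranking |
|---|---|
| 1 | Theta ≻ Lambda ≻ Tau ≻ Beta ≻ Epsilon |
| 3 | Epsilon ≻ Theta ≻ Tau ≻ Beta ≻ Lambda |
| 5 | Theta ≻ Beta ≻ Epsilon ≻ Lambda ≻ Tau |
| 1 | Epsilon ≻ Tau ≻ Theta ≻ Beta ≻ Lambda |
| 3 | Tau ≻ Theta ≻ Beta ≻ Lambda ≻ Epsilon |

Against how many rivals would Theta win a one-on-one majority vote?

Theta against each rival (13 reviewers):
Theta vs Epsilon: Theta, 9–4.
Theta–Beta: Theta 13–0.
Theta vs Tau: Theta wins 9–4.
Theta vs Lambda: Theta, 13–0.
Theta beats Epsilon, Beta, Tau, Lambda — 4 pairwise wins.

4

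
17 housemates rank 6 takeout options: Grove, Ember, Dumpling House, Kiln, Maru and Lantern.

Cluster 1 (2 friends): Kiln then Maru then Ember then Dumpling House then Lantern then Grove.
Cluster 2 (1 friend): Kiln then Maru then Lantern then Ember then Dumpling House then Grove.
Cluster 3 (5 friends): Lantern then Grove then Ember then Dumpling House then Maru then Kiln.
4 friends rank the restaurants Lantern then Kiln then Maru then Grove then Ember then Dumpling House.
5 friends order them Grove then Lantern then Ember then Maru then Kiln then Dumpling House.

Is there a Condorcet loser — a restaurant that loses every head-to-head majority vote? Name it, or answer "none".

Dumpling House

Pairwise majorities:
Grove vs Ember: Grove wins 14–3.
Grove vs Dumpling House: 5+4+5 = 14 for Grove, 3 for Dumpling House — Grove by 14–3.
Grove vs Kiln: Grove wins 10–7.
Grove vs Maru: Grove wins 10–7.
Grove vs Lantern: Grove is ranked higher on 5 ballots, Lantern on 12. Lantern wins 12–5.
Ember vs Dumpling House: Ember wins 17–0.
Ember–Kiln: Ember 10–7.
Ember–Maru: Ember 10–7.
Ember vs Lantern: Ember preferred on 2 ballots; Lantern wins 15–2.
Dumpling House–Kiln: Kiln 12–5.
Dumpling House vs Maru: Maru, 12–5.
Dumpling House vs Lantern: Lantern, 15–2.
Kiln vs Maru: 2+1+4 = 7 for Kiln, 10 for Maru — Maru by 10–7.
Kiln vs Lantern: 2+1 = 3 for Kiln, 14 for Lantern — Lantern by 14–3.
Maru vs Lantern: Maru preferred on 2+1 = 3 ballots; Lantern wins 14–3.
Dumpling House is beaten in every head-to-head and is the Condorcet loser.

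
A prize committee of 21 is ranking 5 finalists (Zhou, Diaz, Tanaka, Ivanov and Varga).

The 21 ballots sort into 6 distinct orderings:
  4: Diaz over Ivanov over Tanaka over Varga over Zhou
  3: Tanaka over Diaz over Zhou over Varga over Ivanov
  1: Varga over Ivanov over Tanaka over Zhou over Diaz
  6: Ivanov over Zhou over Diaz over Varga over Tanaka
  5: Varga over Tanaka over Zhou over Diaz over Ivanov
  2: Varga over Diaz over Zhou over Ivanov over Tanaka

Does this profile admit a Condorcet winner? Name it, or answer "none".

none

Pairwise majorities:
Zhou–Diaz: Zhou 12–9.
Zhou vs Tanaka: Tanaka, 13–8.
Zhou vs Ivanov: Ivanov, 11–10.
Zhou–Varga: Varga 12–9.
Diaz vs Tanaka: Diaz, 12–9.
Diaz vs Ivanov: Diaz, 14–7.
Diaz vs Varga: Diaz wins 13–8.
Tanaka vs Ivanov: Ivanov wins 13–8.
Tanaka vs Varga: Varga wins 14–7.
Ivanov vs Varga: Varga wins 11–10.
No nominee is unbeaten: Zhou loses to Tanaka; Diaz loses to Zhou; Tanaka loses to Diaz; Ivanov loses to Diaz; Varga loses to Diaz. In particular Zhou beats Diaz beats Tanaka beats Zhou is a majority cycle — no Condorcet winner exists.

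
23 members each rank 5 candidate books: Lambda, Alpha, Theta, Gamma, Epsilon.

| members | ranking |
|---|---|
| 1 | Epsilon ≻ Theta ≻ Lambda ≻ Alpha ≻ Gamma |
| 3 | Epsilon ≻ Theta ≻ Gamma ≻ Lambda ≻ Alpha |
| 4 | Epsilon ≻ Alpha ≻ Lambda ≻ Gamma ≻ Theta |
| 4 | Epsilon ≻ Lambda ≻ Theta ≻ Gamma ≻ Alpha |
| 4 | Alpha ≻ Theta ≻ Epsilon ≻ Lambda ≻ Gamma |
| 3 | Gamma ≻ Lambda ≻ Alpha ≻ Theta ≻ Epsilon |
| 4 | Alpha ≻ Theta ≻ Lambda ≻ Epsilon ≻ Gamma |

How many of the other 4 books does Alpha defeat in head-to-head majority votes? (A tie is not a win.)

3

Alpha against each rival (23 members):
Alpha vs Lambda: Alpha, 12–11.
Alpha vs Theta: Alpha wins 15–8.
Alpha vs Gamma: Alpha, 13–10.
Alpha–Epsilon: Epsilon 12–11.
Alpha beats Lambda, Theta, Gamma; loses to Epsilon — 3 pairwise wins.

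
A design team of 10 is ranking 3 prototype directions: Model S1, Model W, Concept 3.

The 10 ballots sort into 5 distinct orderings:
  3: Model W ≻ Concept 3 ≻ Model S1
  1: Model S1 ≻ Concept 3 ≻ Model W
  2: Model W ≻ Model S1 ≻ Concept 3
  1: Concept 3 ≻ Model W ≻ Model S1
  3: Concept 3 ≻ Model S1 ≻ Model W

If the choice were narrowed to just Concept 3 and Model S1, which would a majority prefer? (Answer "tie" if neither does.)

Concept 3

Ballots ranking Concept 3 above Model S1: 3 + 1 + 3 = 7.
Ballots ranking Model S1 above Concept 3: 10 − 7 = 3.
Concept 3 wins the head-to-head 7–3.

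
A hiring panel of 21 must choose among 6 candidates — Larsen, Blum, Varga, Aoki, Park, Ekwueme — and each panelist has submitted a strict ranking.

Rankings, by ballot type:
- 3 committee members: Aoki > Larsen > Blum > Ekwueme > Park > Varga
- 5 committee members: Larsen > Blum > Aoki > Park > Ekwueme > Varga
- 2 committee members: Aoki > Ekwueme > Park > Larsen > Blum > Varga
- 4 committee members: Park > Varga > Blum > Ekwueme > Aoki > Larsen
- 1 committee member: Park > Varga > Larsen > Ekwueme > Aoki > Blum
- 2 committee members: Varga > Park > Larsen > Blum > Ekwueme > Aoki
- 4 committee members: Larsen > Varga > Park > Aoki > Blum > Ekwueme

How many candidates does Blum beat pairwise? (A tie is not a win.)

2

Blum against each rival (21 committee members):
Blum vs Larsen: Larsen wins 17–4.
Blum vs Varga: 10 to 11, Varga.
Blum–Aoki: Blum 11–10.
Blum–Park: Park 13–8.
Blum vs Ekwueme: 3+5+4+2+4 = 18 for Blum, 3 for Ekwueme — Blum by 18–3.
Blum beats Aoki, Ekwueme; loses to Larsen, Varga, Park — 2 pairwise wins.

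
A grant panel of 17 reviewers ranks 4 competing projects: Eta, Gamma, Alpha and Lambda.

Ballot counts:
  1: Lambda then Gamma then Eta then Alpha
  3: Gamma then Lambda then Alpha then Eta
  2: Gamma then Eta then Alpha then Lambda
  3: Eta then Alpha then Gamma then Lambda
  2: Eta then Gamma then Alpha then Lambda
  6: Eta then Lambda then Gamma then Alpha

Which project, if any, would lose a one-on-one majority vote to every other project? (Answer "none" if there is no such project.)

Alpha

Head-to-head results (17 reviewers):
Eta–Gamma: Eta 11–6.
Eta vs Alpha: 1+2+3+2+6 = 14 for Eta, 3 for Alpha — Eta by 14–3.
Eta vs Lambda: Eta, 13–4.
Gamma–Alpha: Gamma 14–3.
Gamma–Lambda: Gamma 10–7.
Alpha–Lambda: Lambda 10–7.
Alpha loses to every other project — it is the Condorcet loser.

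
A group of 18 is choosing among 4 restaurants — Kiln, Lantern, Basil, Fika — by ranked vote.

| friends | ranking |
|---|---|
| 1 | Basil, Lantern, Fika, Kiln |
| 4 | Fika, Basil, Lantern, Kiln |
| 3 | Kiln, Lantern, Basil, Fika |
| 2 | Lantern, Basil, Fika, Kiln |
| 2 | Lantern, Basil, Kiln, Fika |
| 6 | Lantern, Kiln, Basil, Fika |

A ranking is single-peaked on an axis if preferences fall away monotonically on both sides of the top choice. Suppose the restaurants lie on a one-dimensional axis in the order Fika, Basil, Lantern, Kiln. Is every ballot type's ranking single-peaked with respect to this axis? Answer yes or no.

Axis positions: Fika=1, Basil=2, Lantern=3, Kiln=4.
Ballot type 1 (peak Basil at position 2): ranking walks positions 2-3-1-4, expanding outward from the peak — single-peaked.
Ballot type 2 (peak Fika at position 1): ranking walks positions 1-2-3-4, expanding outward from the peak — single-peaked.
Ballot type 3 (peak Kiln at position 4): ranking walks positions 4-3-2-1, expanding outward from the peak — single-peaked.
Ballot type 4 (peak Lantern at position 3): ranking walks positions 3-2-1-4, expanding outward from the peak — single-peaked.
Ballot type 5 (peak Lantern at position 3): ranking walks positions 3-2-4-1, expanding outward from the peak — single-peaked.
Ballot type 6 (peak Lantern at position 3): ranking walks positions 3-4-2-1, expanding outward from the peak — single-peaked.
Every ranking is single-peaked on this axis.

yes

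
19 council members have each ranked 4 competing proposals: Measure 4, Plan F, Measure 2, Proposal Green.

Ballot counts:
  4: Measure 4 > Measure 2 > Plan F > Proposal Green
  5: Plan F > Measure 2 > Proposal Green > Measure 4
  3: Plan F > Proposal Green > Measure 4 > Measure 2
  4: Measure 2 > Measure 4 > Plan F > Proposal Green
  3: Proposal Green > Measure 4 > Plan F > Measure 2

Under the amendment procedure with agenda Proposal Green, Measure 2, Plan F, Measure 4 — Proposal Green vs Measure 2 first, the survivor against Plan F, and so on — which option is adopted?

Measure 4

Round 1: Proposal Green vs Measure 2 — 6–13, Measure 2 advances.
Round 2: Measure 2 vs Plan F — 8–11, Plan F advances.
Round 3: Plan F vs Measure 4 — 8–11, Measure 4 advances.
Measure 4 survives the agenda.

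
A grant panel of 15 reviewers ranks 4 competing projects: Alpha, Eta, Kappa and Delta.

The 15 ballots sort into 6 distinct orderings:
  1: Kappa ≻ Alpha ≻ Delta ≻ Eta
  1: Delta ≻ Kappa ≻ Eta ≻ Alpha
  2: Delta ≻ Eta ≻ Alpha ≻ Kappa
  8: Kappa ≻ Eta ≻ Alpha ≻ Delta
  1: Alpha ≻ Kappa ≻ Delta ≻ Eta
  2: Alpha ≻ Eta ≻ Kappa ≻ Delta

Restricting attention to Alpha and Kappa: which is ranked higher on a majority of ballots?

Ballots ranking Alpha above Kappa: 2 + 1 + 2 = 5.
Ballots ranking Kappa above Alpha: 15 − 5 = 10.
Kappa wins the head-to-head 10–5.

Kappa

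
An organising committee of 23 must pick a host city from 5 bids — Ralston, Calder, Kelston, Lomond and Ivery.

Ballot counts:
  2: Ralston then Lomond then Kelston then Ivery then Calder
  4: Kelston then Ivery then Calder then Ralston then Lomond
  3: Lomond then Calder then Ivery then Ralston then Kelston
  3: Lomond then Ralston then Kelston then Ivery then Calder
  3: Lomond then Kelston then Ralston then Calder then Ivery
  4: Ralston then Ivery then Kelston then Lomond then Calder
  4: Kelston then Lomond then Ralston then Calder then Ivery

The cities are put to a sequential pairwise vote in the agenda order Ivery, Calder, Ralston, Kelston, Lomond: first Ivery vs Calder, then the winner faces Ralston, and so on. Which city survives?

Lomond

Round 1: Ivery vs Calder — 13–10, Ivery advances.
Round 2: Ivery vs Ralston — 7–16, Ralston advances.
Round 3: Ralston vs Kelston — 12–11, Ralston advances.
Round 4: Ralston vs Lomond — 10–13, Lomond advances.
Lomond survives the agenda.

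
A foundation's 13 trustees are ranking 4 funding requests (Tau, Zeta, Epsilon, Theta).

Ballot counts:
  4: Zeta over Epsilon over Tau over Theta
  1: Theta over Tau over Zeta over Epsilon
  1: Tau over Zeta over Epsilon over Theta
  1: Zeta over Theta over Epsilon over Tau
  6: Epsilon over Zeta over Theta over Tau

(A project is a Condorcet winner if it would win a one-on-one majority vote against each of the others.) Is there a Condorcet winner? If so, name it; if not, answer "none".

Zeta

Pairwise majorities:
Tau vs Zeta: 2 to 11, Zeta.
Tau vs Epsilon: 2 to 11, Epsilon.
Tau vs Theta: Theta wins 8–5.
Zeta vs Epsilon: Zeta, 7–6.
Zeta vs Theta: Zeta is ranked higher on 4+1+1+6 = 12 ballots, Theta on 1. Zeta wins 12–1.
Epsilon vs Theta: Epsilon is ranked higher on 4+1+6 = 11 ballots, Theta on 2. Epsilon wins 11–2.
Zeta beats each of Tau, Epsilon, Theta — Zeta is the Condorcet winner.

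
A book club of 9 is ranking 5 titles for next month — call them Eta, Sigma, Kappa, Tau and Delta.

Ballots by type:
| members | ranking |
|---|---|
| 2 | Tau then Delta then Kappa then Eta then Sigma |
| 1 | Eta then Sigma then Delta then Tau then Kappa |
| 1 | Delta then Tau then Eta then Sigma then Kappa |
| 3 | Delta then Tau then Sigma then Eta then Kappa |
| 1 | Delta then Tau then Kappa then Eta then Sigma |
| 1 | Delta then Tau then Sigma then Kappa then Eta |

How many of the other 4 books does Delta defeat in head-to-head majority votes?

4

Delta against each rival (9 members):
Delta vs Eta: Delta is ranked higher on 2+1+3+1+1 = 8 ballots, Eta on 1. Delta wins 8–1.
Delta vs Sigma: 2+1+3+1+1 = 8 for Delta, 1 for Sigma — Delta by 8–1.
Delta vs Kappa: Delta preferred on 2+1+1+3+1+1 = 9 ballots; Delta wins 9–0.
Delta vs Tau: 7 to 2, Delta.
Delta beats Eta, Sigma, Kappa, Tau — 4 pairwise wins.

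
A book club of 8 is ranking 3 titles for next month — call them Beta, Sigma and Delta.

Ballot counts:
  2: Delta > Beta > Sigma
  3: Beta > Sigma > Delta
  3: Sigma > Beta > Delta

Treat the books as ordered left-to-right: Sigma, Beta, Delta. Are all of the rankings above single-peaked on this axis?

yes

Axis positions: Sigma=1, Beta=2, Delta=3.
Ballot type 1 (peak Delta at position 3): ranking walks positions 3-2-1, expanding outward from the peak — single-peaked.
Ballot type 2 (peak Beta at position 2): ranking walks positions 2-1-3, expanding outward from the peak — single-peaked.
Ballot type 3 (peak Sigma at position 1): ranking walks positions 1-2-3, expanding outward from the peak — single-peaked.
Every ranking is single-peaked on this axis.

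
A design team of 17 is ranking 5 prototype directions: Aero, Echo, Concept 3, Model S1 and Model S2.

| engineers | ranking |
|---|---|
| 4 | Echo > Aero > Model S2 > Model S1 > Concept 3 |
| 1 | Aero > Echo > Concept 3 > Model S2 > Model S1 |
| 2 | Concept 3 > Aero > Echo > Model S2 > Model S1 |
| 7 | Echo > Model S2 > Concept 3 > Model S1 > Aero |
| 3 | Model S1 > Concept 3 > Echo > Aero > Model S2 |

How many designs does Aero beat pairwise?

1

Aero against each rival (17 engineers):
Aero vs Echo: Echo wins 14–3.
Aero vs Concept 3: 5 to 12, Concept 3.
Aero vs Model S1: 4+1+2 = 7 for Aero, 10 for Model S1 — Model S1 by 10–7.
Aero–Model S2: Aero 10–7.
Aero beats Model S2; loses to Echo, Concept 3, Model S1 — 1 pairwise win.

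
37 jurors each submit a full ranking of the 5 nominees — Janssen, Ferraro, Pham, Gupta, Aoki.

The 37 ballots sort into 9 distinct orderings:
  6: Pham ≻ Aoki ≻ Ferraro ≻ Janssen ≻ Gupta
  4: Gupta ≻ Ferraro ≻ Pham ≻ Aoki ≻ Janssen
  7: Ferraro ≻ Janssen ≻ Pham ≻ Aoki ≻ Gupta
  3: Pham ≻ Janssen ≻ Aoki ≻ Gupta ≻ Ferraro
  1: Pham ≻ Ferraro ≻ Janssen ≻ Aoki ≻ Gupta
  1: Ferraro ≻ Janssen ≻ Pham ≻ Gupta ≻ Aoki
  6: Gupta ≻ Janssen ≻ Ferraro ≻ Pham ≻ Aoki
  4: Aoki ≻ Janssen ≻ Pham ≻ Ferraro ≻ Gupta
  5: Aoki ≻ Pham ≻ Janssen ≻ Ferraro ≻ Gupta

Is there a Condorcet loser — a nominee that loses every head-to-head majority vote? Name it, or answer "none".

Gupta

Pairwise majorities:
Janssen vs Ferraro: 18 to 19, Ferraro.
Janssen vs Pham: Pham, 19–18.
Janssen vs Gupta: 27 to 10, Janssen.
Janssen–Aoki: Aoki 19–18.
Ferraro vs Pham: Ferraro preferred on 4+7+1+6 = 18 ballots; Pham wins 19–18.
Ferraro vs Gupta: Ferraro preferred on 6+7+1+1+4+5 = 24 ballots; Ferraro wins 24–13.
Ferraro vs Aoki: Ferraro wins 19–18.
Pham vs Gupta: 27 for Pham, 10 for Gupta — Pham by 27–10.
Pham vs Aoki: Pham wins 28–9.
Gupta vs Aoki: Gupta preferred on 4+1+6 = 11 ballots; Aoki wins 26–11.
Gupta is beaten in every head-to-head and is the Condorcet loser.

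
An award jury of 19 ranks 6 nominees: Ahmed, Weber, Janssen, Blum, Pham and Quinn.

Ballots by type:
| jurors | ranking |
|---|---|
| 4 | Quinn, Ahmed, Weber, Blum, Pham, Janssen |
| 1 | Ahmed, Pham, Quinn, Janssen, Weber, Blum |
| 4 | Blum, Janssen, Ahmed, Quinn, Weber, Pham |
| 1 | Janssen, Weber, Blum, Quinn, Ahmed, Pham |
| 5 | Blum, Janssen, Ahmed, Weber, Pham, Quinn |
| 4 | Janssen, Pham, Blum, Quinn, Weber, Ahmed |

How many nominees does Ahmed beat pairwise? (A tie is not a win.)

Ahmed against each rival (19 jurors):
Ahmed vs Weber: Ahmed preferred on 4+1+4+5 = 14 ballots; Ahmed wins 14–5.
Ahmed vs Janssen: 4+1 = 5 for Ahmed, 14 for Janssen — Janssen by 14–5.
Ahmed vs Blum: Ahmed preferred on 4+1 = 5 ballots; Blum wins 14–5.
Ahmed vs Pham: 4+1+4+1+5 = 15 for Ahmed, 4 for Pham — Ahmed by 15–4.
Ahmed vs Quinn: Ahmed preferred on 1+4+5 = 10 ballots; Ahmed wins 10–9.
Ahmed beats Weber, Pham, Quinn; loses to Janssen, Blum — 3 pairwise wins.

3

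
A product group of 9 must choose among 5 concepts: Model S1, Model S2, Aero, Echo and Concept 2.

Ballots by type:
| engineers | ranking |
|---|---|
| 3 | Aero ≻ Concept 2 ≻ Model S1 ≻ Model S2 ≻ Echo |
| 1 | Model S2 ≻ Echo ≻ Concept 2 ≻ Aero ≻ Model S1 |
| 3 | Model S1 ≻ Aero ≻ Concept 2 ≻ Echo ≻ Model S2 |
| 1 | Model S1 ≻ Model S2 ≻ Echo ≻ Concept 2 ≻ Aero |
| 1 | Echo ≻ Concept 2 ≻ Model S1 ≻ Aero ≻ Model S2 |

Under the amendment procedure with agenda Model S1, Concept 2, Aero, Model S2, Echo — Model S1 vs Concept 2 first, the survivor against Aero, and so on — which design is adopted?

Round 1: Model S1 vs Concept 2 — 4–5, Concept 2 advances.
Round 2: Concept 2 vs Aero — 3–6, Aero advances.
Round 3: Aero vs Model S2 — 7–2, Aero advances.
Round 4: Aero vs Echo — 6–3, Aero advances.
The agenda winner is Aero.

Aero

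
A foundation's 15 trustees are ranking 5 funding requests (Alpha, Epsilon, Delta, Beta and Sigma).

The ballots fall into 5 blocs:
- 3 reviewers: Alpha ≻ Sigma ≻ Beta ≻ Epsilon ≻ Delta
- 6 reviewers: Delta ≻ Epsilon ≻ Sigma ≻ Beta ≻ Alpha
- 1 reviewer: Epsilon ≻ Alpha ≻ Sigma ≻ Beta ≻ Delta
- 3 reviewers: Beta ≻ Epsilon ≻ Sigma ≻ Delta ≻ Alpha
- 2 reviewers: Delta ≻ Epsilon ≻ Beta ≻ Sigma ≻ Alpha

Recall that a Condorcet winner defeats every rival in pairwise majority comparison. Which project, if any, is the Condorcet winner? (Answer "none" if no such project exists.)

Check each pair by majority over 15 ballots:
Alpha vs Epsilon: Alpha is ranked higher on 3 ballots, Epsilon on 12. Epsilon wins 12–3.
Alpha vs Delta: Alpha preferred on 3+1 = 4 ballots; Delta wins 11–4.
Alpha vs Beta: 4 to 11, Beta.
Alpha vs Sigma: 4 to 11, Sigma.
Epsilon vs Delta: 3+1+3 = 7 for Epsilon, 8 for Delta — Delta by 8–7.
Epsilon vs Beta: 9 to 6, Epsilon.
Epsilon vs Sigma: 12 to 3, Epsilon.
Delta vs Beta: Delta preferred on 6+2 = 8 ballots; Delta wins 8–7.
Delta vs Sigma: 8 to 7, Delta.
Beta vs Sigma: 3+2 = 5 for Beta, 10 for Sigma — Sigma by 10–5.
Delta beats each of Alpha, Epsilon, Beta, Sigma — Delta is the Condorcet winner.

Delta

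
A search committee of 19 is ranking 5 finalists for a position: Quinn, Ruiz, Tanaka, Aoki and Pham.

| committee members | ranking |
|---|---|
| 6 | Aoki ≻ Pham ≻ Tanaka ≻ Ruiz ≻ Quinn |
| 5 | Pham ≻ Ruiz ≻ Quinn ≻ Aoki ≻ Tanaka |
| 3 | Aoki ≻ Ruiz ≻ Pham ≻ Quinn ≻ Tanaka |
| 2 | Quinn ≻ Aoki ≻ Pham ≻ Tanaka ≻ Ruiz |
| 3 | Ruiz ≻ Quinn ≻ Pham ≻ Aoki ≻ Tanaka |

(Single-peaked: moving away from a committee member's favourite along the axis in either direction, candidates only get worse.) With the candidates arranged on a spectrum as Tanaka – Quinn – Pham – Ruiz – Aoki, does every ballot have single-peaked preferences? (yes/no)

no

Axis positions: Tanaka=1, Quinn=2, Pham=3, Ruiz=4, Aoki=5.
Group 1: ranking walks positions 5-3-1-4-2; Pham is ranked above Ruiz even though Ruiz lies between Pham and the peak Aoki on the axis — preferences dip and rise again. Not single-peaked.
Group 2 (peak Pham at position 3): ranking walks positions 3-4-2-5-1, expanding outward from the peak — single-peaked.
Group 3 (peak Aoki at position 5): ranking walks positions 5-4-3-2-1, expanding outward from the peak — single-peaked.
Group 4: ranking walks positions 2-5-3-1-4; Aoki is ranked above Pham even though Pham lies between Aoki and the peak Quinn on the axis — preferences dip and rise again. Not single-peaked.
Group 5: ranking walks positions 4-2-3-5-1; Quinn is ranked above Pham even though Pham lies between Quinn and the peak Ruiz on the axis — preferences dip and rise again. Not single-peaked.
Group 1 violates single-peakedness, so the profile is not single-peaked on this axis.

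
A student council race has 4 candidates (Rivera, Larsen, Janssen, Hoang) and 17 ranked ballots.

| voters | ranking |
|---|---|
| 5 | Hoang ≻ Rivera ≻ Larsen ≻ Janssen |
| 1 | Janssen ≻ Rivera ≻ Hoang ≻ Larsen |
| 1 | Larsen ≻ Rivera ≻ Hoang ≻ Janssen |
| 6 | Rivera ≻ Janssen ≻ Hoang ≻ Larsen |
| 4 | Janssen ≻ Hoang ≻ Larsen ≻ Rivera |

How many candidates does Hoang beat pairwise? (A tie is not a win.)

Hoang against each rival (17 voters):
Hoang vs Rivera: Hoang wins 9–8.
Hoang vs Larsen: Hoang preferred on 5+1+6+4 = 16 ballots; Hoang wins 16–1.
Hoang vs Janssen: 6 to 11, Janssen.
Hoang beats Rivera, Larsen; loses to Janssen — 2 pairwise wins.

2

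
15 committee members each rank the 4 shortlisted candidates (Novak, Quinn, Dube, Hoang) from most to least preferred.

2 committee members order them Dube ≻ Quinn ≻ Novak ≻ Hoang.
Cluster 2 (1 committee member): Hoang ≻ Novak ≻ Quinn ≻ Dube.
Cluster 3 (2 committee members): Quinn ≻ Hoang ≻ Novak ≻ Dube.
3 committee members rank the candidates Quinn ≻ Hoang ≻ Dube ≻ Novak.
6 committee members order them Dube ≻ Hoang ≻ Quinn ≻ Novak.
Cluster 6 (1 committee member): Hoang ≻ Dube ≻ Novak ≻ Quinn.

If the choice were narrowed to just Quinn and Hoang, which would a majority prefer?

Hoang

Ballots ranking Quinn above Hoang: 2 + 2 + 3 = 7.
Ballots ranking Hoang above Quinn: 15 − 7 = 8.
Hoang wins the head-to-head 8–7.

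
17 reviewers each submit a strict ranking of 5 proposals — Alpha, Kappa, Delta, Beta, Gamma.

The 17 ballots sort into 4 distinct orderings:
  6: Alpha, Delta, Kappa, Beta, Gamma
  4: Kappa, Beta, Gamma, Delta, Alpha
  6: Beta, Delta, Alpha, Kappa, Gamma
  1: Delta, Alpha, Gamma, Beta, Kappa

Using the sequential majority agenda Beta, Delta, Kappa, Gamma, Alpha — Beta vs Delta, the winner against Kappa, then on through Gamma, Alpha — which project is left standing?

Round 1: Beta vs Delta — 10–7, Beta advances.
Round 2: Beta vs Kappa — 7–10, Kappa advances.
Round 3: Kappa vs Gamma — 16–1, Kappa advances.
Round 4: Kappa vs Alpha — 4–13, Alpha advances.
Alpha survives the agenda.

Alpha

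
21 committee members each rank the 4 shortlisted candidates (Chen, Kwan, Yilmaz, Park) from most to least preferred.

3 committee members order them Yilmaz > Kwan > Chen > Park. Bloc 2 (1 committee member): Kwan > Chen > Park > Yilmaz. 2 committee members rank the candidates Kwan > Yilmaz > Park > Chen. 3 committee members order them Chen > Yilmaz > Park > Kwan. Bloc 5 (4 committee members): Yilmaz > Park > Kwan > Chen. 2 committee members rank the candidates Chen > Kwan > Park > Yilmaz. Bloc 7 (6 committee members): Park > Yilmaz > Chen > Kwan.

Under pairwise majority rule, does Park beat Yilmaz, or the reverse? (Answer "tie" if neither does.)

Ballots ranking Park above Yilmaz: 1 + 2 + 6 = 9.
Ballots ranking Yilmaz above Park: 21 − 9 = 12.
Yilmaz wins the head-to-head 12–9.

Yilmaz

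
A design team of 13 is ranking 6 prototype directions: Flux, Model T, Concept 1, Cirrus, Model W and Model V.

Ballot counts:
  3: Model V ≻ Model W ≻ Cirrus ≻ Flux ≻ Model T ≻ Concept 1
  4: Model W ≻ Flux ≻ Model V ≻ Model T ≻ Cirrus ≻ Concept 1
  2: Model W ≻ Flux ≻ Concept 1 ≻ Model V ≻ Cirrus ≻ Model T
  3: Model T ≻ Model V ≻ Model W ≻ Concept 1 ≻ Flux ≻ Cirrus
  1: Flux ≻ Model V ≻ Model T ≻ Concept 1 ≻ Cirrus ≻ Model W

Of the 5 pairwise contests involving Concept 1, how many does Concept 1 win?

0

Concept 1 against each rival (13 engineers):
Concept 1 vs Flux: 3 to 10, Flux.
Concept 1 vs Model T: Model T wins 11–2.
Concept 1–Cirrus: Cirrus 7–6.
Concept 1 vs Model W: 1 for Concept 1, 12 for Model W — Model W by 12–1.
Concept 1 vs Model V: 2 to 11, Model V.
Concept 1 beats no one; loses to Flux, Model T, Cirrus, Model W, Model V — 0 pairwise wins.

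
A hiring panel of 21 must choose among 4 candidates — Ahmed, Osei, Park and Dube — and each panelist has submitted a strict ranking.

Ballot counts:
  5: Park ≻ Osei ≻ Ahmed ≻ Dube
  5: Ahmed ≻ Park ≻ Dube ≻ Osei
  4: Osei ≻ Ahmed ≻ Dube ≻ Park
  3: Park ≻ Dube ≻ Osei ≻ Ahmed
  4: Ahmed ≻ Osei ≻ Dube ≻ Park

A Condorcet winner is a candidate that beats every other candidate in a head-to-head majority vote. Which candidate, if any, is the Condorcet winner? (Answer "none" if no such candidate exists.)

none

Check each pair by majority over 21 ballots:
Ahmed–Osei: Osei 12–9.
Ahmed vs Park: 13 to 8, Ahmed.
Ahmed vs Dube: Ahmed preferred on 5+5+4+4 = 18 ballots; Ahmed wins 18–3.
Osei vs Park: Osei preferred on 4+4 = 8 ballots; Park wins 13–8.
Osei vs Dube: Osei wins 13–8.
Park vs Dube: Park, 13–8.
No candidate is unbeaten: Ahmed loses to Osei; Osei loses to Park; Park loses to Ahmed; Dube loses to Ahmed. In particular Ahmed beats Park beats Osei beats Ahmed is a majority cycle — no Condorcet winner exists.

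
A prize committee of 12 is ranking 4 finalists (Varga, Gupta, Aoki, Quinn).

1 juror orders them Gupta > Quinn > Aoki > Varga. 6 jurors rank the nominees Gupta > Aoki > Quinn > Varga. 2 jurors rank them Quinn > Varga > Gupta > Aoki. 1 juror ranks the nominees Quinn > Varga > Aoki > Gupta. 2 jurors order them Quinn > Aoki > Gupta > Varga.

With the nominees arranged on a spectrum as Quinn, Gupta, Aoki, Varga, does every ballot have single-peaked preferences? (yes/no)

Axis positions: Quinn=1, Gupta=2, Aoki=3, Varga=4.
Group 1 (peak Gupta at position 2): ranking walks positions 2-1-3-4, expanding outward from the peak — single-peaked.
Group 2 (peak Gupta at position 2): ranking walks positions 2-3-1-4, expanding outward from the peak — single-peaked.
Group 3: ranking walks positions 1-4-2-3; Varga is ranked above Gupta even though Gupta lies between Varga and the peak Quinn on the axis — preferences dip and rise again. Not single-peaked.
Group 4: ranking walks positions 1-4-3-2; Varga is ranked above Gupta even though Gupta lies between Varga and the peak Quinn on the axis — preferences dip and rise again. Not single-peaked.
Group 5: ranking walks positions 1-3-2-4; Aoki is ranked above Gupta even though Gupta lies between Aoki and the peak Quinn on the axis — preferences dip and rise again. Not single-peaked.
Group 3 violates single-peakedness, so the profile is not single-peaked on this axis.

no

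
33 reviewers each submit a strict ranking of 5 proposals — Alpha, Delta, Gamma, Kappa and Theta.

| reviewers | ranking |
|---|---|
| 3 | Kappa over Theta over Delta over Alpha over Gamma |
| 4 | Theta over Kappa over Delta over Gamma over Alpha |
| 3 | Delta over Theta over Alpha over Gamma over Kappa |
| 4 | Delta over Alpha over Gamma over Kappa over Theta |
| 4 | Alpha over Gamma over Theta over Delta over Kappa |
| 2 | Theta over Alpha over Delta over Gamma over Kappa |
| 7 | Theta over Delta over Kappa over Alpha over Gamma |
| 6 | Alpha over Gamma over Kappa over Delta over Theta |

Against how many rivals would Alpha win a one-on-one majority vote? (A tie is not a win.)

2

Alpha against each rival (33 reviewers):
Alpha vs Delta: 12 to 21, Delta.
Alpha vs Gamma: Alpha is ranked higher on 29 ballots, Gamma on 4. Alpha wins 29–4.
Alpha vs Kappa: Alpha wins 19–14.
Alpha vs Theta: Alpha is ranked higher on 4+4+6 = 14 ballots, Theta on 19. Theta wins 19–14.
Alpha beats Gamma, Kappa; loses to Delta, Theta — 2 pairwise wins.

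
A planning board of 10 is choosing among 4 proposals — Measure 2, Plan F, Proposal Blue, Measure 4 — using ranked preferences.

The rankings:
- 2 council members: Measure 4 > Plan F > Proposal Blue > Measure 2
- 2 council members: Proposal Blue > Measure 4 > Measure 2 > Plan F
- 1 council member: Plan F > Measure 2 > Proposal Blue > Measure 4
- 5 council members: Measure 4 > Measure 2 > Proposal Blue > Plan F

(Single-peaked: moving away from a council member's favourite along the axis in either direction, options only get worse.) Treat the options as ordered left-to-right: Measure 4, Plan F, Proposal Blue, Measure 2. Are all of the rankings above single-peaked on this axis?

no

Axis positions: Measure 4=1, Plan F=2, Proposal Blue=3, Measure 2=4.
Type 1 (peak Measure 4 at position 1): ranking walks positions 1-2-3-4, expanding outward from the peak — single-peaked.
Type 2: ranking walks positions 3-1-4-2; Measure 4 is ranked above Plan F even though Plan F lies between Measure 4 and the peak Proposal Blue on the axis — preferences dip and rise again. Not single-peaked.
Type 3: ranking walks positions 2-4-3-1; Measure 2 is ranked above Proposal Blue even though Proposal Blue lies between Measure 2 and the peak Plan F on the axis — preferences dip and rise again. Not single-peaked.
Type 4: ranking walks positions 1-4-3-2; Measure 2 is ranked above Plan F even though Plan F lies between Measure 2 and the peak Measure 4 on the axis — preferences dip and rise again. Not single-peaked.
Type 2 violates single-peakedness, so the profile is not single-peaked on this axis.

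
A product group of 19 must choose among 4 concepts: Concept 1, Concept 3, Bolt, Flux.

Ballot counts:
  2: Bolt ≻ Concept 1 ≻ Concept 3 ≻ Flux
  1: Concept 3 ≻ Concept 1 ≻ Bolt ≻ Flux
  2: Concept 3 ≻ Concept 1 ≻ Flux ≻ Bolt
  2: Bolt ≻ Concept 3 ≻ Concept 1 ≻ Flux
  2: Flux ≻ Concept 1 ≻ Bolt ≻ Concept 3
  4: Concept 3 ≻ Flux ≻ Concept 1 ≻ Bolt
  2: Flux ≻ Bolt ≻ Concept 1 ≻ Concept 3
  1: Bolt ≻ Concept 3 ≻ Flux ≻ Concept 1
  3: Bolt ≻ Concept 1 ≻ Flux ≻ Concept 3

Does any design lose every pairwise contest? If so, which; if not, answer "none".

Pairwise majorities:
Concept 1 vs Concept 3: 2+2+2+3 = 9 for Concept 1, 10 for Concept 3 — Concept 3 by 10–9.
Concept 1 vs Bolt: Bolt wins 10–9.
Concept 1–Flux: Concept 1 10–9.
Concept 3 vs Bolt: Concept 3 preferred on 1+2+4 = 7 ballots; Bolt wins 12–7.
Concept 3 vs Flux: 12 to 7, Concept 3.
Bolt vs Flux: Bolt preferred on 2+1+2+1+3 = 9 ballots; Flux wins 10–9.
Each design has at least one pairwise win (Concept 1 beats Flux; Concept 3 beats Concept 1; Bolt beats Concept 1; Flux beats Bolt) — no Condorcet loser.

none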